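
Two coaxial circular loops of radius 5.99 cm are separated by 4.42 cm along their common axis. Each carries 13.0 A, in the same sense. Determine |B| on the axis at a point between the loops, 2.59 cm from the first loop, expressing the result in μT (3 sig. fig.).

B ≈ 225 μT

Each loop contributes B = μ₀IR²/[2(R²+z²)^(3/2)] on the axis, with z measured from that loop.
Loop 1 (z = 0.0259 m): B₁ = 1.05×10⁻⁴ T. Loop 2 (z = 0.0183 m): B₂ = 1.19×10⁻⁴ T.
The fields add: B = B₁ + B₂ = 2.25×10⁻⁴ T.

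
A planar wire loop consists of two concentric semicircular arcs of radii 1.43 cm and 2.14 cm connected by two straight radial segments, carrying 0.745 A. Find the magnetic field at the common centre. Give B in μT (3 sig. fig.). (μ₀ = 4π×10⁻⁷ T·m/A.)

The radial connectors point toward the centre, so dl × r̂ = 0 and they contribute nothing.
Each semicircle gives μ₀I/(4R): inner arc 1.64×10⁻⁵ T, outer arc 1.09×10⁻⁵ T.
The two arcs carry current in opposite angular senses, so their fields oppose: B = |1.64×10⁻⁵ − 1.09×10⁻⁵| = 5.43×10⁻⁶ T.

B ≈ 5.43 μT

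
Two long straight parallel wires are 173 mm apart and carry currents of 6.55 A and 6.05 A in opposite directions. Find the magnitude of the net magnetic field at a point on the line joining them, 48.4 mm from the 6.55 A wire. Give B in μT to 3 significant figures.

B ≈ 36.8 μT

Each long wire gives B = μ₀I/(2πd). Distances are d₁ = 0.0484 m and d₂ = 0.1246 m.
B₁ = 2.71×10⁻⁵ T, B₂ = 9.71×10⁻⁶ T.
Between antiparallel currents both contributions point the same way, so they add. B = B₁ + B₂ = 2.71×10⁻⁵ + 9.71×10⁻⁶ = 3.68×10⁻⁵ T.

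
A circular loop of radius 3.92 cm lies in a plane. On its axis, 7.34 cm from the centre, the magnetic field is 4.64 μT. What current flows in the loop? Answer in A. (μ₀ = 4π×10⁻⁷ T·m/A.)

On the axis of a loop, B = μ₀IR²/[2(R²+z²)^(3/2)], so I = 2B(R²+z²)^(3/2)/(μ₀R²).
R² + z² = 0.001537 + 0.005388 = 0.006924 m²; raised to 3/2 gives 5.76×10⁻⁴ m³.
I = 2 × 4.64×10⁻⁶ × 5.76×10⁻⁴ / (1.26×10⁻⁶ × 0.001537) = 2.77 A.

I ≈ 2.77 A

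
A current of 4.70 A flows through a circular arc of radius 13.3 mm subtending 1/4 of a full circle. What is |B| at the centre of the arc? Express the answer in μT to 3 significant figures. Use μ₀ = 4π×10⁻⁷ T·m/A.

The Biot–Savart field of a circular arc at its centre is B = μ₀Iφ/(4πR), with φ = 1.571 rad.
B = (4π×10⁻⁷ × 4.70 × 1.571) / (4π × 0.0133) = 5.55×10⁻⁵ T.

B ≈ 55.5 μT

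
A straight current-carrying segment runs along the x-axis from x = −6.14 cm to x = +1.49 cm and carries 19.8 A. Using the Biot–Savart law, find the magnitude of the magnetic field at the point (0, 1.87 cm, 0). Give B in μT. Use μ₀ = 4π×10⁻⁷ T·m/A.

For a finite straight segment, B = (μ₀I/4πd)(sinθ₁ + sinθ₂), where θ₁, θ₂ are the angles from the perpendicular to each end.
The perpendicular distance is d = 0.0187 m; the end-offsets along the wire are a = 0.0614 m and b = 0.0149 m.
sinθ₁ = 0.0614/√(0.0614²+0.0187²) = 0.9566; sinθ₂ = 0.0149/√(0.0149²+0.0187²) = 0.6232.
B = (4π×10⁻⁷ × 19.8) / (4π × 0.0187) × (0.9566 + 0.6232) = 1.67×10⁻⁴ T.

B ≈ 167 μT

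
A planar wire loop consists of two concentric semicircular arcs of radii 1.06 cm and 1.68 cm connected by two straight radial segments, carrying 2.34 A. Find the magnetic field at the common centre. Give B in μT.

B ≈ 25.6 μT

The radial connectors point toward the centre, so dl × r̂ = 0 and they contribute nothing.
Each semicircle gives μ₀I/(4R): inner arc 6.94×10⁻⁵ T, outer arc 4.38×10⁻⁵ T.
The two arcs carry current in opposite angular senses, so their fields oppose: B = |6.94×10⁻⁵ − 4.38×10⁻⁵| = 2.56×10⁻⁵ T.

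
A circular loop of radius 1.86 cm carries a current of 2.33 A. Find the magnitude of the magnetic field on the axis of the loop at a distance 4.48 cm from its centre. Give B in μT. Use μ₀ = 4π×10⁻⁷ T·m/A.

B ≈ 4.44 μT

On the axis of a circular loop, B = μ₀IR² / [2(R²+z²)^(3/2)].
R² + z² = (0.0186)² + (0.0448)² = 0.002353 m², and (R²+z²)^(3/2) = 1.14×10⁻⁴ m³.
B = (4π×10⁻⁷ × 2.33 × 0.000346) / (2 × 1.14×10⁻⁴) = 4.44×10⁻⁶ T.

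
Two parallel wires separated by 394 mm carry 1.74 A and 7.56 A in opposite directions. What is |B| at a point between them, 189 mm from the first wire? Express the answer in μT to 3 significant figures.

Each long wire gives B = μ₀I/(2πd). Distances are d₁ = 0.189 m and d₂ = 0.205 m.
B₁ = 1.84×10⁻⁶ T, B₂ = 7.38×10⁻⁶ T.
Between antiparallel currents both contributions point the same way, so they add. B = B₁ + B₂ = 1.84×10⁻⁶ + 7.38×10⁻⁶ = 9.22×10⁻⁶ T.

B ≈ 9.22 μT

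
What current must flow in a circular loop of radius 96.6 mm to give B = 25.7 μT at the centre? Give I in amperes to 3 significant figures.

I ≈ 3.95 A

At the centre of a circular loop B = μ₀I/(2R), so I = 2RB/μ₀.
With R = 0.0966 m, I = 2 × 0.0966 × 2.57×10⁻⁵ / (4π×10⁻⁷) = 3.95 A.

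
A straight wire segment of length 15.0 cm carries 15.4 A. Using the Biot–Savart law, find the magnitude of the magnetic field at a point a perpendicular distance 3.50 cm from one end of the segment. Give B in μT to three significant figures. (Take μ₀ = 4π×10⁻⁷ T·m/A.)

For a finite straight segment, B = (μ₀I/4πd)(sinθ₁ + sinθ₂), where θ₁, θ₂ are the angles from the perpendicular to each end.
The perpendicular foot is at one end, so the two end-offsets along the wire are 0 and L = 0.15 m.
sinθ₁ = 0/√(0²+0.035²) = 0.0000; sinθ₂ = 0.15/√(0.15²+0.035²) = 0.9738.
B = (4π×10⁻⁷ × 15.4) / (4π × 0.035) × (0.0000 + 0.9738) = 4.28×10⁻⁵ T.

B ≈ 42.8 μT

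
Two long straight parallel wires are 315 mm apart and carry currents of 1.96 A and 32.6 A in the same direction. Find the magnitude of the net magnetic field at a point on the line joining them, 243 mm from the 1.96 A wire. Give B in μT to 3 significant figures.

Each long wire gives B = μ₀I/(2πd). Distances are d₁ = 0.243 m and d₂ = 0.072 m.
B₁ = 1.61×10⁻⁶ T, B₂ = 9.06×10⁻⁵ T.
Between parallel currents the two contributions point in opposite directions, so they subtract. B = |B₁ − B₂| = |1.61×10⁻⁶ − 9.06×10⁻⁵| = 8.89×10⁻⁵ T.

B ≈ 88.9 μT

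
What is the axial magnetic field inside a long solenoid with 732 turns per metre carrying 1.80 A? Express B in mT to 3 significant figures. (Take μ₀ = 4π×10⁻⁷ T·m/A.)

Inside a long solenoid, B = μ₀nI with n = 732 turns/m.
B = 4π×10⁻⁷ × 732 × 1.80 = 1.66×10⁻³ T.

B ≈ 1.66 mT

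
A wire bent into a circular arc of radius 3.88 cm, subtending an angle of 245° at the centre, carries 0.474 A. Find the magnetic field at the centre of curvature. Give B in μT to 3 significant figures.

B ≈ 5.22 μT

The Biot–Savart field of a circular arc at its centre is B = μ₀Iφ/(4πR), with φ = 4.276 rad.
B = (4π×10⁻⁷ × 0.474 × 4.276) / (4π × 0.0388) = 5.22×10⁻⁶ T.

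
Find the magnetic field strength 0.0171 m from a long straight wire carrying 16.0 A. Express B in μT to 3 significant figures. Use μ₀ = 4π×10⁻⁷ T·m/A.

B ≈ 187 μT

For an infinitely long straight wire, B = μ₀I/(2πd).
B = (4π×10⁻⁷ × 16.0) / (2π × 0.0171) = 1.87×10⁻⁴ T.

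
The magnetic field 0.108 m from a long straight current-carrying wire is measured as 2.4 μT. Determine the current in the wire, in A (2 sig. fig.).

For a long straight wire B = μ₀I/(2πd), so I = 2πdB/μ₀.
I = 2π × 0.108 × 2.40×10⁻⁶ / (4π×10⁻⁷) = 1.30 A.

I ≈ 1.3 A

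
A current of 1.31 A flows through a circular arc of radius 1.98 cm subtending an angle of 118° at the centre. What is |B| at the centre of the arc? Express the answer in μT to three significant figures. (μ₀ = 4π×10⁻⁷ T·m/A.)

B ≈ 13.6 μT

The Biot–Savart field of a circular arc at its centre is B = μ₀Iφ/(4πR), with φ = 2.059 rad.
B = (4π×10⁻⁷ × 1.31 × 2.059) / (4π × 0.0198) = 1.36×10⁻⁵ T.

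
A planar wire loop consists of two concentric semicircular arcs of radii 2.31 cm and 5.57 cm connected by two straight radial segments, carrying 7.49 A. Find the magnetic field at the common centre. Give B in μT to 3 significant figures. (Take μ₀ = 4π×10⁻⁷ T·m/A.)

B ≈ 59.6 μT

The radial connectors point toward the centre, so dl × r̂ = 0 and they contribute nothing.
Each semicircle gives μ₀I/(4R): inner arc 1.02×10⁻⁴ T, outer arc 4.22×10⁻⁵ T.
The two arcs carry current in opposite angular senses, so their fields oppose: B = |1.02×10⁻⁴ − 4.22×10⁻⁵| = 5.96×10⁻⁵ T.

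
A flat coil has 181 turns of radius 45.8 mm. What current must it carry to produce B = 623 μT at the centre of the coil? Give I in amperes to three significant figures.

I ≈ 0.251 A

For an N-turn coil, B = Nμ₀I/(2R) with R = 0.0458 m, so I = 2RB/(Nμ₀) = 2 × 0.0458 × 6.23×10⁻⁴ / (181 × 4π×10⁻⁷) = 0.251 A.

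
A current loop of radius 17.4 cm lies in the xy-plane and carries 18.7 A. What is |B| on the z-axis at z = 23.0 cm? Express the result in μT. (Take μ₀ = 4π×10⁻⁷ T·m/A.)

B ≈ 14.8 μT

On the axis of a circular loop, B = μ₀IR² / [2(R²+z²)^(3/2)].
R² + z² = (0.174)² + (0.23)² = 0.08318 m², and (R²+z²)^(3/2) = 2.40×10⁻² m³.
B = (4π×10⁻⁷ × 18.7 × 0.03028) / (2 × 2.40×10⁻²) = 1.48×10⁻⁵ T.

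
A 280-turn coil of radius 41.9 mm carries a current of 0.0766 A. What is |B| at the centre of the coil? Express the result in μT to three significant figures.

For an N-turn flat coil, B = Nμ₀I/(2R) with R = 0.0419 m.
B = 280 × 1.15×10⁻⁶ T = 3.22×10⁻⁴ T.

B ≈ 322 μT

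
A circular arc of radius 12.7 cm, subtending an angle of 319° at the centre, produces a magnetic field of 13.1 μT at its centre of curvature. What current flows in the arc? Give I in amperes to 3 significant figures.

For a circular arc, B = μ₀Iφ/(4πR) with φ in radians; here φ = 5.568 rad.
So I = 4πRB/(μ₀φ) = 4π × 0.127 × 1.31×10⁻⁵ / (4π×10⁻⁷ × 5.568) = 2.99 A.

I ≈ 2.99 A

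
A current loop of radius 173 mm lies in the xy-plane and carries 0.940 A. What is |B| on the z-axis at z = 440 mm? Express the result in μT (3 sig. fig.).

On the axis of a circular loop, B = μ₀IR² / [2(R²+z²)^(3/2)].
R² + z² = (0.173)² + (0.44)² = 0.2235 m², and (R²+z²)^(3/2) = 0.106 m³.
B = (4π×10⁻⁷ × 0.940 × 0.02993) / (2 × 0.106) = 1.67×10⁻⁷ T.

B ≈ 0.167 μT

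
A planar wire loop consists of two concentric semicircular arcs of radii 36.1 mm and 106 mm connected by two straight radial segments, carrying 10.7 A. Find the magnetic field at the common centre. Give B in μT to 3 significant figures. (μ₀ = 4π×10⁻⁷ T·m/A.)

B ≈ 61.4 μT

The radial connectors point toward the centre, so dl × r̂ = 0 and they contribute nothing.
Each semicircle gives μ₀I/(4R): inner arc 9.31×10⁻⁵ T, outer arc 3.17×10⁻⁵ T.
The two arcs carry current in opposite angular senses, so their fields oppose: B = |9.31×10⁻⁵ − 3.17×10⁻⁵| = 6.14×10⁻⁵ T.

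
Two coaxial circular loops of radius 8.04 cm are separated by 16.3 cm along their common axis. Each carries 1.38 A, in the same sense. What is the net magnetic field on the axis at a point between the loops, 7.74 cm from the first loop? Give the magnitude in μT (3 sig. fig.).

B ≈ 7.49 μT

Each loop contributes B = μ₀IR²/[2(R²+z²)^(3/2)] on the axis, with z measured from that loop.
Loop 1 (z = 0.0774 m): B₁ = 4.03×10⁻⁶ T. Loop 2 (z = 0.0856 m): B₂ = 3.46×10⁻⁶ T.
The fields add: B = B₁ + B₂ = 7.49×10⁻⁶ T.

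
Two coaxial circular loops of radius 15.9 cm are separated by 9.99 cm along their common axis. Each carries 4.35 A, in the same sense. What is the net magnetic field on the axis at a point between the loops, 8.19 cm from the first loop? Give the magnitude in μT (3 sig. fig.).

Each loop contributes B = μ₀IR²/[2(R²+z²)^(3/2)] on the axis, with z measured from that loop.
Loop 1 (z = 0.0819 m): B₁ = 1.21×10⁻⁵ T. Loop 2 (z = 0.018 m): B₂ = 1.69×10⁻⁵ T.
The fields add: B = B₁ + B₂ = 2.89×10⁻⁵ T.

B ≈ 28.9 μT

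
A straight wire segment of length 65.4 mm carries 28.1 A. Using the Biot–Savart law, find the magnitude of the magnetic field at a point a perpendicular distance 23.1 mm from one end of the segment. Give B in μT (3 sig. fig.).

For a finite straight segment, B = (μ₀I/4πd)(sinθ₁ + sinθ₂), where θ₁, θ₂ are the angles from the perpendicular to each end.
The perpendicular foot is at one end, so the two end-offsets along the wire are 0 and L = 0.0654 m.
sinθ₁ = 0/√(0²+0.0231²) = 0.0000; sinθ₂ = 0.0654/√(0.0654²+0.0231²) = 0.9429.
B = (4π×10⁻⁷ × 28.1) / (4π × 0.0231) × (0.0000 + 0.9429) = 1.15×10⁻⁴ T.

B ≈ 115 μT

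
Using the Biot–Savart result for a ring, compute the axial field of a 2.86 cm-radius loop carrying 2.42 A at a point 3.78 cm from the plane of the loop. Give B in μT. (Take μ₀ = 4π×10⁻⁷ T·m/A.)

B ≈ 11.7 μT

On the axis of a circular loop, B = μ₀IR² / [2(R²+z²)^(3/2)].
R² + z² = (0.0286)² + (0.0378)² = 0.002247 m², and (R²+z²)^(3/2) = 1.06×10⁻⁴ m³.
B = (4π×10⁻⁷ × 2.42 × 0.000818) / (2 × 1.06×10⁻⁴) = 1.17×10⁻⁵ T.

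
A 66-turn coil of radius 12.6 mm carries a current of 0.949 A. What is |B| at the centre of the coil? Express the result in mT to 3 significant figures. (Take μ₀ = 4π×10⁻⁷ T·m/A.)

B ≈ 3.12 mT

For an N-turn flat coil, B = Nμ₀I/(2R) with R = 0.0126 m.
B = 66 × 4.73×10⁻⁵ T = 3.12×10⁻³ T.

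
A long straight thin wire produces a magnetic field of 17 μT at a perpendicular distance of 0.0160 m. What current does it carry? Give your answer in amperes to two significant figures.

I ≈ 1.4 A

For a long straight wire B = μ₀I/(2πd), so I = 2πdB/μ₀.
I = 2π × 0.016 × 1.70×10⁻⁵ / (4π×10⁻⁷) = 1.36 A.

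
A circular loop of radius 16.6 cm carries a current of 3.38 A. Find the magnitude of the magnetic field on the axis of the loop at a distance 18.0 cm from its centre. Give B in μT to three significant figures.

B ≈ 3.99 μT

On the axis of a circular loop, B = μ₀IR² / [2(R²+z²)^(3/2)].
R² + z² = (0.166)² + (0.18)² = 0.05996 m², and (R²+z²)^(3/2) = 1.47×10⁻² m³.
B = (4π×10⁻⁷ × 3.38 × 0.02756) / (2 × 1.47×10⁻²) = 3.99×10⁻⁶ T.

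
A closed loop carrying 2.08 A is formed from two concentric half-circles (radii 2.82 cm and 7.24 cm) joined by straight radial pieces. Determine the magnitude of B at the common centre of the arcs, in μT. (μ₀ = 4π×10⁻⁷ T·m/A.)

The radial connectors point toward the centre, so dl × r̂ = 0 and they contribute nothing.
Each semicircle gives μ₀I/(4R): inner arc 2.32×10⁻⁵ T, outer arc 9.03×10⁻⁶ T.
The two arcs carry current in opposite angular senses, so their fields oppose: B = |2.32×10⁻⁵ − 9.03×10⁻⁶| = 1.41×10⁻⁵ T.

B ≈ 14.1 μT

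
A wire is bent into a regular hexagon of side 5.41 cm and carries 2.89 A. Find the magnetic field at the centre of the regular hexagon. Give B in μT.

Each side is a finite straight segment at perpendicular distance d = a/(2 tan(π/6)) = 0.04685 m from the centre, with end-angles ±π/6.
One side contributes B₁ = (μ₀I/4πd)·2 sin(π/6) = 6.17×10⁻⁶ T.
All 6 sides add in the same direction: B = 6 × 6.17×10⁻⁶ = 3.70×10⁻⁵ T.

B ≈ 37.0 μT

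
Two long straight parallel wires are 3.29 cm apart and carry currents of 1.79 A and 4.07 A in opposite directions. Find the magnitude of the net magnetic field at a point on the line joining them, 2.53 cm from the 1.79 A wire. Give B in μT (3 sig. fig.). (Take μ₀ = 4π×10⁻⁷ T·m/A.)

Each long wire gives B = μ₀I/(2πd). Distances are d₁ = 0.0253 m and d₂ = 0.0076 m.
B₁ = 1.42×10⁻⁵ T, B₂ = 1.07×10⁻⁴ T.
Between antiparallel currents both contributions point the same way, so they add. B = B₁ + B₂ = 1.42×10⁻⁵ + 1.07×10⁻⁴ = 1.21×10⁻⁴ T.

B ≈ 121 μT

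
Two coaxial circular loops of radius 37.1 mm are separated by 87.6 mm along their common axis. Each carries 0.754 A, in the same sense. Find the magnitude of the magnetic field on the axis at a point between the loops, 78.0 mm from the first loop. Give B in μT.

B ≈ 12.6 μT

Each loop contributes B = μ₀IR²/[2(R²+z²)^(3/2)] on the axis, with z measured from that loop.
Loop 1 (z = 0.078 m): B₁ = 1.01×10⁻⁶ T. Loop 2 (z = 0.0096 m): B₂ = 1.16×10⁻⁵ T.
The fields add: B = B₁ + B₂ = 1.26×10⁻⁵ T.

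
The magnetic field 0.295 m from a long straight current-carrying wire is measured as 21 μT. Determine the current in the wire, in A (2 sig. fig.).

I ≈ 31 A

For a long straight wire B = μ₀I/(2πd), so I = 2πdB/μ₀.
I = 2π × 0.295 × 2.10×10⁻⁵ / (4π×10⁻⁷) = 31.0 A.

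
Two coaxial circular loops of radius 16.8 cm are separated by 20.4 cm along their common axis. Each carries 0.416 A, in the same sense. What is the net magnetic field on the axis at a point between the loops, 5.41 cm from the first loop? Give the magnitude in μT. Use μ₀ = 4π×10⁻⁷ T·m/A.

Each loop contributes B = μ₀IR²/[2(R²+z²)^(3/2)] on the axis, with z measured from that loop.
Loop 1 (z = 0.0541 m): B₁ = 1.34×10⁻⁶ T. Loop 2 (z = 0.1499 m): B₂ = 6.46×10⁻⁷ T.
The fields add: B = B₁ + B₂ = 1.99×10⁻⁶ T.

B ≈ 1.99 μT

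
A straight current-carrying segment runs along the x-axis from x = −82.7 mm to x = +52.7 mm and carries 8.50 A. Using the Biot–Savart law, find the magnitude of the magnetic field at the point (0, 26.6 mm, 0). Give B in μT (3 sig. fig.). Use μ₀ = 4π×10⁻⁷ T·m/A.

For a finite straight segment, B = (μ₀I/4πd)(sinθ₁ + sinθ₂), where θ₁, θ₂ are the angles from the perpendicular to each end.
The perpendicular distance is d = 0.0266 m; the end-offsets along the wire are a = 0.0827 m and b = 0.0527 m.
sinθ₁ = 0.0827/√(0.0827²+0.0266²) = 0.9520; sinθ₂ = 0.0527/√(0.0527²+0.0266²) = 0.8927.
B = (4π×10⁻⁷ × 8.50) / (4π × 0.0266) × (0.9520 + 0.8927) = 5.89×10⁻⁵ T.

B ≈ 58.9 μT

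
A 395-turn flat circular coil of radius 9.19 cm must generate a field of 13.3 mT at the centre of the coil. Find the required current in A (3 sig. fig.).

I ≈ 4.92 A

For an N-turn coil, B = Nμ₀I/(2R) with R = 0.0919 m, so I = 2RB/(Nμ₀) = 2 × 0.0919 × 1.33×10⁻² / (395 × 4π×10⁻⁷) = 4.92 A.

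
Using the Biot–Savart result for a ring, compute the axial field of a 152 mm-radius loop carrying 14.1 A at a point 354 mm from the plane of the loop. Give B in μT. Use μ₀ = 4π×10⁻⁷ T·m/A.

On the axis of a circular loop, B = μ₀IR² / [2(R²+z²)^(3/2)].
R² + z² = (0.152)² + (0.354)² = 0.1484 m², and (R²+z²)^(3/2) = 5.72×10⁻² m³.
B = (4π×10⁻⁷ × 14.1 × 0.0231) / (2 × 5.72×10⁻²) = 3.58×10⁻⁶ T.

B ≈ 3.58 μT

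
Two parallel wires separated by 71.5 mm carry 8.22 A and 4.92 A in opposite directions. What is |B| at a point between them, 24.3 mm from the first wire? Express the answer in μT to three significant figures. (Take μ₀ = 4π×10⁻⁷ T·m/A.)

Each long wire gives B = μ₀I/(2πd). Distances are d₁ = 0.0243 m and d₂ = 0.0472 m.
B₁ = 6.77×10⁻⁵ T, B₂ = 2.08×10⁻⁵ T.
Between antiparallel currents both contributions point the same way, so they add. B = B₁ + B₂ = 6.77×10⁻⁵ + 2.08×10⁻⁵ = 8.85×10⁻⁵ T.

B ≈ 88.5 μT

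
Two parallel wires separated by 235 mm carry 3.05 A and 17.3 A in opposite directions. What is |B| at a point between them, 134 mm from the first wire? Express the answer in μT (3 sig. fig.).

B ≈ 38.8 μT

Each long wire gives B = μ₀I/(2πd). Distances are d₁ = 0.134 m and d₂ = 0.101 m.
B₁ = 4.55×10⁻⁶ T, B₂ = 3.43×10⁻⁵ T.
Between antiparallel currents both contributions point the same way, so they add. B = B₁ + B₂ = 4.55×10⁻⁶ + 3.43×10⁻⁵ = 3.88×10⁻⁵ T.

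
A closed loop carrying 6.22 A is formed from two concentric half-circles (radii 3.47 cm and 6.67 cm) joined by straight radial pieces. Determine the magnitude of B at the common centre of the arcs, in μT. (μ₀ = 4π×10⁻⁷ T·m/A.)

The radial connectors point toward the centre, so dl × r̂ = 0 and they contribute nothing.
Each semicircle gives μ₀I/(4R): inner arc 5.63×10⁻⁵ T, outer arc 2.93×10⁻⁵ T.
The two arcs carry current in opposite angular senses, so their fields oppose: B = |5.63×10⁻⁵ − 2.93×10⁻⁵| = 2.70×10⁻⁵ T.

B ≈ 27.0 μT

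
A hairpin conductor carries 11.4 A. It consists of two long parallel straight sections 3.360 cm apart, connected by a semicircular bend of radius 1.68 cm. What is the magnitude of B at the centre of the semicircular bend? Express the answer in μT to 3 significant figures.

The semicircular arc contributes B_arc = μ₀I·π/(4πR) = μ₀I/(4R) = 2.13×10⁻⁴ T.
Each semi-infinite lead is at perpendicular distance R = 0.0168 m from the centre, with the perpendicular foot at its near end, so it contributes μ₀I/(4πR); both point the same way, together 1.36×10⁻⁴ T.
Arc and leads all point the same direction: B = 2.13×10⁻⁴ + 1.36×10⁻⁴ = 3.49×10⁻⁴ T.

B ≈ 349 μT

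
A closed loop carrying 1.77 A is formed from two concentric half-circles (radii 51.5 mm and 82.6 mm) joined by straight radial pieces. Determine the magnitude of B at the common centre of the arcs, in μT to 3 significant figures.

B ≈ 4.07 μT

The radial connectors point toward the centre, so dl × r̂ = 0 and they contribute nothing.
Each semicircle gives μ₀I/(4R): inner arc 1.08×10⁻⁵ T, outer arc 6.73×10⁻⁶ T.
The two arcs carry current in opposite angular senses, so their fields oppose: B = |1.08×10⁻⁵ − 6.73×10⁻⁶| = 4.07×10⁻⁶ T.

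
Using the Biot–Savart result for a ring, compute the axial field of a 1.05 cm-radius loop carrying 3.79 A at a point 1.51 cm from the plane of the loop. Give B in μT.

B ≈ 42.2 μT

On the axis of a circular loop, B = μ₀IR² / [2(R²+z²)^(3/2)].
R² + z² = (0.0105)² + (0.0151)² = 0.0003383 m², and (R²+z²)^(3/2) = 6.22×10⁻⁶ m³.
B = (4π×10⁻⁷ × 3.79 × 0.0001103) / (2 × 6.22×10⁻⁶) = 4.22×10⁻⁵ T.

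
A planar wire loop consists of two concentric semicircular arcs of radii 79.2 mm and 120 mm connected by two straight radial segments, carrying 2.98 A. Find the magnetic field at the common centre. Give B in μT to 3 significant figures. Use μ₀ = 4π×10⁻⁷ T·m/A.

The radial connectors point toward the centre, so dl × r̂ = 0 and they contribute nothing.
Each semicircle gives μ₀I/(4R): inner arc 1.18×10⁻⁵ T, outer arc 7.80×10⁻⁶ T.
The two arcs carry current in opposite angular senses, so their fields oppose: B = |1.18×10⁻⁵ − 7.80×10⁻⁶| = 4.02×10⁻⁶ T.

B ≈ 4.02 μT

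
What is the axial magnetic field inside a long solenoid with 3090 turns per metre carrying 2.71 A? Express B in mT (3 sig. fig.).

B ≈ 10.5 mT

Inside a long solenoid, B = μ₀nI with n = 3090 turns/m.
B = 4π×10⁻⁷ × 3090 × 2.71 = 1.05×10⁻² T.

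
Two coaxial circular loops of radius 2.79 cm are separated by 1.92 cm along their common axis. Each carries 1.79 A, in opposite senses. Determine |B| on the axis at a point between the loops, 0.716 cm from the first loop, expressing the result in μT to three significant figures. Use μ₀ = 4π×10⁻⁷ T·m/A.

Each loop contributes B = μ₀IR²/[2(R²+z²)^(3/2)] on the axis, with z measured from that loop.
Loop 1 (z = 0.00716 m): B₁ = 3.66×10⁻⁵ T. Loop 2 (z = 0.01204 m): B₂ = 3.12×10⁻⁵ T.
The fields oppose: B = |B₁ − B₂| = 5.43×10⁻⁶ T.

B ≈ 5.43 μT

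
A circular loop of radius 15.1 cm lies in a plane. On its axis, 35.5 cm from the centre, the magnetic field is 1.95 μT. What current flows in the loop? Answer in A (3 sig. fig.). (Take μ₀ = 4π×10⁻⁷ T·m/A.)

On the axis of a loop, B = μ₀IR²/[2(R²+z²)^(3/2)], so I = 2B(R²+z²)^(3/2)/(μ₀R²).
R² + z² = 0.0228 + 0.126 = 0.1488 m²; raised to 3/2 gives 5.74×10⁻² m³.
I = 2 × 1.95×10⁻⁶ × 5.74×10⁻² / (1.26×10⁻⁶ × 0.0228) = 7.81 A.

I ≈ 7.81 A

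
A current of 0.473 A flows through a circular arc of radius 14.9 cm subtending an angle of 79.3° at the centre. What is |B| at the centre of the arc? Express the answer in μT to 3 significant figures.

The Biot–Savart field of a circular arc at its centre is B = μ₀Iφ/(4πR), with φ = 1.384 rad.
B = (4π×10⁻⁷ × 0.473 × 1.384) / (4π × 0.149) = 4.39×10⁻⁷ T.

B ≈ 0.439 μT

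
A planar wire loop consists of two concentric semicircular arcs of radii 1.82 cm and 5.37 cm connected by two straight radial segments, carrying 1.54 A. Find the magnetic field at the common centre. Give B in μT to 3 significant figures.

B ≈ 17.6 μT

The radial connectors point toward the centre, so dl × r̂ = 0 and they contribute nothing.
Each semicircle gives μ₀I/(4R): inner arc 2.66×10⁻⁵ T, outer arc 9.01×10⁻⁶ T.
The two arcs carry current in opposite angular senses, so their fields oppose: B = |2.66×10⁻⁵ − 9.01×10⁻⁶| = 1.76×10⁻⁵ T.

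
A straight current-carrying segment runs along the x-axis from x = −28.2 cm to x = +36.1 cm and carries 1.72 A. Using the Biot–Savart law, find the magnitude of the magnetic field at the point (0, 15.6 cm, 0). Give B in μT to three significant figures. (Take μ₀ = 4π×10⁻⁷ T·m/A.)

B ≈ 1.98 μT

For a finite straight segment, B = (μ₀I/4πd)(sinθ₁ + sinθ₂), where θ₁, θ₂ are the angles from the perpendicular to each end.
The perpendicular distance is d = 0.156 m; the end-offsets along the wire are a = 0.282 m and b = 0.361 m.
sinθ₁ = 0.282/√(0.282²+0.156²) = 0.8750; sinθ₂ = 0.361/√(0.361²+0.156²) = 0.9180.
B = (4π×10⁻⁷ × 1.72) / (4π × 0.156) × (0.8750 + 0.9180) = 1.98×10⁻⁶ T.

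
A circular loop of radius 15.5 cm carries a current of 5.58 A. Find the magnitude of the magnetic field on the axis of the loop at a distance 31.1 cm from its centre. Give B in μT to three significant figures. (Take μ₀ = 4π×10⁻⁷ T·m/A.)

B ≈ 2.01 μT

On the axis of a circular loop, B = μ₀IR² / [2(R²+z²)^(3/2)].
R² + z² = (0.155)² + (0.311)² = 0.1207 m², and (R²+z²)^(3/2) = 4.20×10⁻² m³.
B = (4π×10⁻⁷ × 5.58 × 0.02403) / (2 × 4.20×10⁻²) = 2.01×10⁻⁶ T.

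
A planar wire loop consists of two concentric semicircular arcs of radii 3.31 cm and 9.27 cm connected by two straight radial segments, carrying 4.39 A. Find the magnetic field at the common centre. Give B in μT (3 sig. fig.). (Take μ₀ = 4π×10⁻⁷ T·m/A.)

The radial connectors point toward the centre, so dl × r̂ = 0 and they contribute nothing.
Each semicircle gives μ₀I/(4R): inner arc 4.17×10⁻⁵ T, outer arc 1.49×10⁻⁵ T.
The two arcs carry current in opposite angular senses, so their fields oppose: B = |4.17×10⁻⁵ − 1.49×10⁻⁵| = 2.68×10⁻⁵ T.

B ≈ 26.8 μT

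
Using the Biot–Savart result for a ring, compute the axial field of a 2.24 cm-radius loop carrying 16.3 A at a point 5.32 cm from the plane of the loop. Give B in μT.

B ≈ 26.7 μT

On the axis of a circular loop, B = μ₀IR² / [2(R²+z²)^(3/2)].
R² + z² = (0.0224)² + (0.0532)² = 0.003332 m², and (R²+z²)^(3/2) = 1.92×10⁻⁴ m³.
B = (4π×10⁻⁷ × 16.3 × 0.0005018) / (2 × 1.92×10⁻⁴) = 2.67×10⁻⁵ T.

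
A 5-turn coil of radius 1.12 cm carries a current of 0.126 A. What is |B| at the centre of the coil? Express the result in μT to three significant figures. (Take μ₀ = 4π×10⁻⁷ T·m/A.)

B ≈ 35.3 μT

For an N-turn flat coil, B = Nμ₀I/(2R) with R = 0.0112 m.
B = 5 × 7.07×10⁻⁶ T = 3.53×10⁻⁵ T.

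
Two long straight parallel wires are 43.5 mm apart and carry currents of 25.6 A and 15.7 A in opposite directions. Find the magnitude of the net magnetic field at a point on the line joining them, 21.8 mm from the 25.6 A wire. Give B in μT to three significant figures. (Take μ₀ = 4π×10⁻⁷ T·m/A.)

Each long wire gives B = μ₀I/(2πd). Distances are d₁ = 0.0218 m and d₂ = 0.0217 m.
B₁ = 2.35×10⁻⁴ T, B₂ = 1.45×10⁻⁴ T.
Between antiparallel currents both contributions point the same way, so they add. B = B₁ + B₂ = 2.35×10⁻⁴ + 1.45×10⁻⁴ = 3.80×10⁻⁴ T.

B ≈ 380 μT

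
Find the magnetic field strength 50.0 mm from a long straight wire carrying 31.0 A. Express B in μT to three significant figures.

For an infinitely long straight wire, B = μ₀I/(2πd).
B = (4π×10⁻⁷ × 31.0) / (2π × 0.05) = 1.24×10⁻⁴ T.

B ≈ 124 μT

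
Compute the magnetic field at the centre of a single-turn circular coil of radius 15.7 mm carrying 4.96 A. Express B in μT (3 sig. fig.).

B ≈ 199 μT

At the centre of a circular loop the Biot–Savart law gives B = μ₀I/(2R).
B = (4π×10⁻⁷ × 4.96) / (2 × 0.0157) = 1.99×10⁻⁴ T.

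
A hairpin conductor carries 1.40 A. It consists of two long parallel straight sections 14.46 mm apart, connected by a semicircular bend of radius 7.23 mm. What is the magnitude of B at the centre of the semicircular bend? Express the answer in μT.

The semicircular arc contributes B_arc = μ₀I·π/(4πR) = μ₀I/(4R) = 6.08×10⁻⁵ T.
Each semi-infinite lead is at perpendicular distance R = 0.00723 m from the centre, with the perpendicular foot at its near end, so it contributes μ₀I/(4πR); both point the same way, together 3.87×10⁻⁵ T.
Arc and leads all point the same direction: B = 6.08×10⁻⁵ + 3.87×10⁻⁵ = 9.96×10⁻⁵ T.

B ≈ 99.6 μT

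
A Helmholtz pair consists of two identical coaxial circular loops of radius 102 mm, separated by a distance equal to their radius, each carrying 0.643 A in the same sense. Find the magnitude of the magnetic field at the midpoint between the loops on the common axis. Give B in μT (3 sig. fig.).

Each loop contributes B = μ₀IR²/[2(R²+z²)^(3/2)] on the axis, with z measured from that loop.
Loop 1 (z = 0.051 m): B₁ = 2.83×10⁻⁶ T. Loop 2 (z = 0.051 m): B₂ = 2.83×10⁻⁶ T.
The fields add: B = B₁ + B₂ = 5.67×10⁻⁶ T.

B ≈ 5.67 μT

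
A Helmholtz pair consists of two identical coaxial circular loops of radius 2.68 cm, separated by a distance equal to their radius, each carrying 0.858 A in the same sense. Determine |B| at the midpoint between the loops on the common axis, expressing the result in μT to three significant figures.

Each loop contributes B = μ₀IR²/[2(R²+z²)^(3/2)] on the axis, with z measured from that loop.
Loop 1 (z = 0.0134 m): B₁ = 1.44×10⁻⁵ T. Loop 2 (z = 0.0134 m): B₂ = 1.44×10⁻⁵ T.
The fields add: B = B₁ + B₂ = 2.88×10⁻⁵ T.

B ≈ 28.8 μT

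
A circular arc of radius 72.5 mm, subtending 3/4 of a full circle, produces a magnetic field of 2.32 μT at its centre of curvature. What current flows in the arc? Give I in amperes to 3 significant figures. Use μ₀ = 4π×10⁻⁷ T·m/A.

I ≈ 0.357 A

For a circular arc, B = μ₀Iφ/(4πR) with φ in radians; here φ = 4.712 rad.
So I = 4πRB/(μ₀φ) = 4π × 0.0725 × 2.32×10⁻⁶ / (4π×10⁻⁷ × 4.712) = 0.357 A.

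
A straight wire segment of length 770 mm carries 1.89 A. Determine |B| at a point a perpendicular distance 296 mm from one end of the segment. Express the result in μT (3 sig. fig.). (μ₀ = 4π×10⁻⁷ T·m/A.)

For a finite straight segment, B = (μ₀I/4πd)(sinθ₁ + sinθ₂), where θ₁, θ₂ are the angles from the perpendicular to each end.
The perpendicular foot is at one end, so the two end-offsets along the wire are 0 and L = 0.77 m.
sinθ₁ = 0/√(0²+0.296²) = 0.0000; sinθ₂ = 0.77/√(0.77²+0.296²) = 0.9334.
B = (4π×10⁻⁷ × 1.89) / (4π × 0.296) × (0.0000 + 0.9334) = 5.96×10⁻⁷ T.

B ≈ 0.596 μT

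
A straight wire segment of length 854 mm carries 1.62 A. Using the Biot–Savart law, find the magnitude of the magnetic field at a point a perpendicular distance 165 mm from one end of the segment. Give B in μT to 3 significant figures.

B ≈ 0.964 μT

For a finite straight segment, B = (μ₀I/4πd)(sinθ₁ + sinθ₂), where θ₁, θ₂ are the angles from the perpendicular to each end.
The perpendicular foot is at one end, so the two end-offsets along the wire are 0 and L = 0.854 m.
sinθ₁ = 0/√(0²+0.165²) = 0.0000; sinθ₂ = 0.854/√(0.854²+0.165²) = 0.9818.
B = (4π×10⁻⁷ × 1.62) / (4π × 0.165) × (0.0000 + 0.9818) = 9.64×10⁻⁷ T.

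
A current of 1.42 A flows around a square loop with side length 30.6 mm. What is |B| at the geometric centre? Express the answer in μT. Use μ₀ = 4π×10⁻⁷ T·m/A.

B ≈ 52.5 μT

Each side is a finite straight segment at perpendicular distance d = a/(2 tan(π/4)) = 0.0153 m from the centre, with end-angles ±π/4.
One side contributes B₁ = (μ₀I/4πd)·2 sin(π/4) = 1.31×10⁻⁵ T.
All 4 sides add in the same direction: B = 4 × 1.31×10⁻⁵ = 5.25×10⁻⁵ T.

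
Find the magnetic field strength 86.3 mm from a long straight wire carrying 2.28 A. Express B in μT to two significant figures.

B ≈ 5.3 μT

For an infinitely long straight wire, B = μ₀I/(2πd).
B = (4π×10⁻⁷ × 2.28) / (2π × 0.0863) = 5.28×10⁻⁶ T.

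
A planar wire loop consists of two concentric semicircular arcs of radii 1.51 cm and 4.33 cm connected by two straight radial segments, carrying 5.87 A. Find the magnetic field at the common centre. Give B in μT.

B ≈ 79.5 μT

The radial connectors point toward the centre, so dl × r̂ = 0 and they contribute nothing.
Each semicircle gives μ₀I/(4R): inner arc 1.22×10⁻⁴ T, outer arc 4.26×10⁻⁵ T.
The two arcs carry current in opposite angular senses, so their fields oppose: B = |1.22×10⁻⁴ − 4.26×10⁻⁵| = 7.95×10⁻⁵ T.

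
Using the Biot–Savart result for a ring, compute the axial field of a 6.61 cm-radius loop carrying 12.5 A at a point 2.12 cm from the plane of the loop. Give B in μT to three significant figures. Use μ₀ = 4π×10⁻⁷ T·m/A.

On the axis of a circular loop, B = μ₀IR² / [2(R²+z²)^(3/2)].
R² + z² = (0.0661)² + (0.0212)² = 0.004819 m², and (R²+z²)^(3/2) = 3.34×10⁻⁴ m³.
B = (4π×10⁻⁷ × 12.5 × 0.004369) / (2 × 3.34×10⁻⁴) = 1.03×10⁻⁴ T.

B ≈ 103 μT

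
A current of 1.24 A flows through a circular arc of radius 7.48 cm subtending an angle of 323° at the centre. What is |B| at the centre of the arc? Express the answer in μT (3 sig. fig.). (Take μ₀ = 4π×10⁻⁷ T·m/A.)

The Biot–Savart field of a circular arc at its centre is B = μ₀Iφ/(4πR), with φ = 5.637 rad.
B = (4π×10⁻⁷ × 1.24 × 5.637) / (4π × 0.0748) = 9.35×10⁻⁶ T.

B ≈ 9.35 μT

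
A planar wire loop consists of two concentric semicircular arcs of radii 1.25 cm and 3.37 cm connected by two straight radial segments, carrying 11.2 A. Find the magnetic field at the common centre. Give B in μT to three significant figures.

B ≈ 177 μT

The radial connectors point toward the centre, so dl × r̂ = 0 and they contribute nothing.
Each semicircle gives μ₀I/(4R): inner arc 2.81×10⁻⁴ T, outer arc 1.04×10⁻⁴ T.
The two arcs carry current in opposite angular senses, so their fields oppose: B = |2.81×10⁻⁴ − 1.04×10⁻⁴| = 1.77×10⁻⁴ T.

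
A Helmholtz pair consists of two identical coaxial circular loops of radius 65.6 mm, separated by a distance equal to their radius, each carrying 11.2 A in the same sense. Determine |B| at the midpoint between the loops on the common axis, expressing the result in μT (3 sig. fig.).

B ≈ 154 μT

Each loop contributes B = μ₀IR²/[2(R²+z²)^(3/2)] on the axis, with z measured from that loop.
Loop 1 (z = 0.0328 m): B₁ = 7.68×10⁻⁵ T. Loop 2 (z = 0.0328 m): B₂ = 7.68×10⁻⁵ T.
The fields add: B = B₁ + B₂ = 1.54×10⁻⁴ T.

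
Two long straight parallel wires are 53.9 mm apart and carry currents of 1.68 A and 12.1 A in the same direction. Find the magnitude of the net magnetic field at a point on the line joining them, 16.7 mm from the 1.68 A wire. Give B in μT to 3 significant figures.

B ≈ 44.9 μT

Each long wire gives B = μ₀I/(2πd). Distances are d₁ = 0.0167 m and d₂ = 0.0372 m.
B₁ = 2.01×10⁻⁵ T, B₂ = 6.51×10⁻⁵ T.
Between parallel currents the two contributions point in opposite directions, so they subtract. B = |B₁ − B₂| = |2.01×10⁻⁵ − 6.51×10⁻⁵| = 4.49×10⁻⁵ T.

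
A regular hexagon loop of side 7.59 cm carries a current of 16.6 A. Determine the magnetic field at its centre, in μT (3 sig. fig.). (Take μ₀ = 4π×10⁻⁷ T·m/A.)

B ≈ 152 μT

Each side is a finite straight segment at perpendicular distance d = a/(2 tan(π/6)) = 0.06573 m from the centre, with end-angles ±π/6.
One side contributes B₁ = (μ₀I/4πd)·2 sin(π/6) = 2.53×10⁻⁵ T.
All 6 sides add in the same direction: B = 6 × 2.53×10⁻⁵ = 1.52×10⁻⁴ T.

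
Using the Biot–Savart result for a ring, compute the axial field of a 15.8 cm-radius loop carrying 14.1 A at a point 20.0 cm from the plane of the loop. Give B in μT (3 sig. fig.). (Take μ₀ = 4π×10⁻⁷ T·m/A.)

B ≈ 13.4 μT

On the axis of a circular loop, B = μ₀IR² / [2(R²+z²)^(3/2)].
R² + z² = (0.158)² + (0.2)² = 0.06496 m², and (R²+z²)^(3/2) = 1.66×10⁻² m³.
B = (4π×10⁻⁷ × 14.1 × 0.02496) / (2 × 1.66×10⁻²) = 1.34×10⁻⁵ T.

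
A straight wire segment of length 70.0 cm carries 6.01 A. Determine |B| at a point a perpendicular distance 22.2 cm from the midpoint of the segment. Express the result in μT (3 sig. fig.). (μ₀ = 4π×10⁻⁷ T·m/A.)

B ≈ 4.57 μT

For a finite straight segment, B = (μ₀I/4πd)(sinθ₁ + sinθ₂), where θ₁, θ₂ are the angles from the perpendicular to each end.
The perpendicular from the point meets the wire at its midpoint, so each end is L/2 = 0.35 m away along the wire.
sinθ₁ = 0.35/√(0.35²+0.222²) = 0.8445; sinθ₂ = 0.35/√(0.35²+0.222²) = 0.8445.
B = (4π×10⁻⁷ × 6.01) / (4π × 0.222) × (0.8445 + 0.8445) = 4.57×10⁻⁶ T.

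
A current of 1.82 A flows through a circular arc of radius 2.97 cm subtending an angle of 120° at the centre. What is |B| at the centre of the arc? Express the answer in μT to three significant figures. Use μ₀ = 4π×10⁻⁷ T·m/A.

B ≈ 12.8 μT

The Biot–Savart field of a circular arc at its centre is B = μ₀Iφ/(4πR), with φ = 2.094 rad.
B = (4π×10⁻⁷ × 1.82 × 2.094) / (4π × 0.0297) = 1.28×10⁻⁵ T.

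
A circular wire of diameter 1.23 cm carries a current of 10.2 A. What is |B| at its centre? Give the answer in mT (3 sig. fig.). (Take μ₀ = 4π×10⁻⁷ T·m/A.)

At the centre of a circular loop the Biot–Savart law gives B = μ₀I/(2R) (so R = 0.00615 m).
B = (4π×10⁻⁷ × 10.2) / (2 × 0.00615) = 1.04×10⁻³ T.

B ≈ 1.04 mT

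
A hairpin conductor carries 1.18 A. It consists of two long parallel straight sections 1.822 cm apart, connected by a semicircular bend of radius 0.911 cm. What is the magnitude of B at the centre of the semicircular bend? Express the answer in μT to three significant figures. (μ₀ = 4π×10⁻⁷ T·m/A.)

The semicircular arc contributes B_arc = μ₀I·π/(4πR) = μ₀I/(4R) = 4.07×10⁻⁵ T.
Each semi-infinite lead is at perpendicular distance R = 0.00911 m from the centre, with the perpendicular foot at its near end, so it contributes μ₀I/(4πR); both point the same way, together 2.59×10⁻⁵ T.
Arc and leads all point the same direction: B = 4.07×10⁻⁵ + 2.59×10⁻⁵ = 6.66×10⁻⁵ T.

B ≈ 66.6 μT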